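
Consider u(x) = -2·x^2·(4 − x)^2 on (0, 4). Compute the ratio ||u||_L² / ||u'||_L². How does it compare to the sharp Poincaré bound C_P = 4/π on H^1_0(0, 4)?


||u||_L² / ||u'||_L² = 2*sqrt(3)/3 < C_P = 4/π.

u(x) = -2·x^2·(4 − x)^2, so u'(x) = 8*x*(-x^2 + 6*x - 8).
u(x) = -2·x^2·(4 − x)^2 vanishes at x = 0 and x = 4, so u ∈ H^1_0(0, 4). Differentiate via the product rule and integrate the resulting polynomials term by term.
  ∫_0^4 u² dx = ∫_0^4 (4*x^8 - 64*x^7 + 384*x^6 - 1024*x^5 + 1024*x^4) dx. Term by term:
    ∫_0^4 4*x^8 dx = 1048576/9;  ∫_0^4 -64*x^7 dx = -524288;  ∫_0^4 384*x^6 dx = 6291456/7;
    ∫_0^4 -1024*x^5 dx = -2097152/3;  ∫_0^4 1024*x^4 dx = 1048576/5.
  Sum: 1048576/9 − 524288 + 6291456/7 − 2097152/3 + 1048576/5 = 524288/315.
  ∫_0^4 (u')² dx = ∫_0^4 (64*x^6 - 768*x^5 + 3328*x^4 - 6144*x^3 + 4096*x^2) dx. Term by term:
    ∫_0^4 64*x^6 dx = 1048576/7;  ∫_0^4 -768*x^5 dx = -524288;  ∫_0^4 3328*x^4 dx = 3407872/5;
    ∫_0^4 -6144*x^3 dx = -393216;  ∫_0^4 4096*x^2 dx = 262144/3.
  Sum: 1048576/7 − 524288 + 3407872/5 − 393216 + 262144/3 = 131072/105.
∫_0^4 u² dx = 524288/315, so ||u||_L² = 512*sqrt(70)/105.
∫_0^4 (u')² dx = 131072/105, so ||u'||_L² = 256*sqrt(210)/105.
Ratio ||u||_L² / ||u'||_L² = 2*sqrt(3)/3.
Sharp Poincaré constant on H^1_0(0, 4) is C_P = L/π = 4/π, achieved by sin(π/4·x).
A polynomial bump cannot attain the sharp Poincaré constant (only the first sine eigenfunction does), so the ratio is strictly less than C_P, consistent with ||u||_L² ≤ C_P ||u'||_L².


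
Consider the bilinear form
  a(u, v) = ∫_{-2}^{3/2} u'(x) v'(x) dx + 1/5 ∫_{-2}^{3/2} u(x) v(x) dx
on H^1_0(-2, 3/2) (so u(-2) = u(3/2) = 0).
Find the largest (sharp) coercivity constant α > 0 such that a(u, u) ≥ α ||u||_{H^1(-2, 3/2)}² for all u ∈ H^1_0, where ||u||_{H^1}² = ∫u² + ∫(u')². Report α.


α = (49 + 20*π^2)/(5*(4*π^2 + 49))

Coercivity of a(·,·) on H^1_0(-2, 3/2) means a(u, u) ≥ α ||u||_{H^1}² for every u ∈ H^1_0.
The interval has length L = 7/2, and Poincaré/coercivity depend only on L. Here a(u, u) = ∫(u')² + (1/5)·∫u².
Here 0 < c = 1/5 < 1. The condition a(u,u) ≥ α||u||_{H^1}² reads (1−α)∫(u')² ≥ (α−c)∫u². Any admissible α is ≤ 1 (rapidly oscillating u have ∫u²/∫(u')² → 0), and α = 1 would force 0 ≥ (1−c)∫u², impossible since c < 1; so 1−α > 0. By the sharp Poincaré inequality on H^1_0 of an interval of length L, ∫(u')² ≥ (π/L)²∫u² with equality for the first sine mode sin(π(x−x₀)/L) (x₀ the left endpoint), so the inequality holds for all u iff (1−α)(π/L)² ≥ α − c, i.e. α ≤ ((π/L)² + c)/((π/L)² + 1) = (1 + c(L/π)²)/(1 + (L/π)²). With (π/L)² = 4*π^2/49 and c = 1/5, the largest admissible constant is α = ((π/L)² + c)/((π/L)² + 1).
Simplifying, α = (49 + 20*π^2)/(5*(4*π^2 + 49)).


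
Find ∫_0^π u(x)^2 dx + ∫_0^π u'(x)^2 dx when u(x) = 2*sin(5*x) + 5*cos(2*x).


||u||_{H^1(0,π)}^2 = 1000/21 + 229*π/2

u'(x) = -10*sin(2*x) + 10*cos(5*x).
Expand u² and (u')² and integrate term by term on (0, π), using: for integers n ≥ 1, ∫_0^π sin²(nx) dx = ∫_0^π cos²(nx) dx = π/2; for n ≠ n', ∫_0^π sin(nx)sin(n'x) dx = ∫_0^π cos(nx)cos(n'x) dx = 0; and by product-to-sum, ∫_0^π sin(nx)cos(n'x) dx = ½∫_0^π [sin((n+n')x) + sin((n−n')x)] dx, which is 0 when n+n' is even and 2n/(n²−n'²) when n+n' is odd (it need not vanish on (0, π)).
  u² squared terms: (2)²·∫sin(5x)² dx = 4·π/2 = 2*π;  (5)²·∫cos(2x)² dx = 25·π/2 = 25*π/2.
  u² cross terms: 2·(2)·(5)·∫sin(5x)·cos(2x) dx = 20·(10/21) = 200/21.
  So ∫_0^π u² dx = 2*π + 25*π/2 + 200/21 = 200/21 + 29*π/2.
  (u')² squared terms: (-10)²·∫sin(2x)² dx = 100·π/2 = 50*π;  (10)²·∫cos(5x)² dx = 100·π/2 = 50*π.
  (u')² cross terms: 2·(-10)·(10)·∫sin(2x)·cos(5x) dx = -200·(-4/21) = 800/21.
  So ∫_0^π (u')² dx = 50*π + 50*π + 800/21 = 800/21 + 100*π.
||u||_{H^1}^2 = (200/21 + 29*π/2) + (800/21 + 100*π) = 1000/21 + 229*π/2.


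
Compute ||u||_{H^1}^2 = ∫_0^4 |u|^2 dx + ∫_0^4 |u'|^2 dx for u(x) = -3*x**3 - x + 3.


||u||_{H^1}^2 = 4003448/105

The H^1 norm (squared) on an interval (0, L) is
  ||u||_{H^1}^2 = ∫_0^L u(x)^2 dx + ∫_0^L u'(x)^2 dx.
Compute u'(x) = -9*x**2 - 1.
Then u(x)^2 = 9*x**6 + 6*x**4 - 18*x**3 + x**2 - 6*x + 9 and u'(x)^2 = 81*x**4 + 18*x**2 + 1.
Integrate each monomial from 0 to 4 using ∫_0^4 c·x^n dx = c·4^(n+1)/(n+1):
  ∫_0^4 u(x)^2 dx = ∫_0^4 (9*x^6 + 6*x^4 - 18*x^3 + x^2 - 6*x + 9) dx. Term by term:
    ∫_0^4 9*x^6 dx = 147456/7;  ∫_0^4 6*x^4 dx = 6144/5;  ∫_0^4 -18*x^3 dx = -1152;
    ∫_0^4 x^2 dx = 64/3;  ∫_0^4 -6*x dx = -48;  ∫_0^4 9 dx = 36.
  Sum: 147456/7 + 6144/5 − 1152 + 64/3 − 48 + 36 = 2220884/105.
  ∫_0^4 u'(x)^2 dx = ∫_0^4 (81*x^4 + 18*x^2 + 1) dx. Term by term:
    ∫_0^4 81*x^4 dx = 82944/5;  ∫_0^4 18*x^2 dx = 384;  ∫_0^4 1 dx = 4.
  Sum: 82944/5 + 384 + 4 = 84884/5.
Adding: ||u||_{H^1}^2 = 2220884/105 + 84884/5 = 4003448/105.


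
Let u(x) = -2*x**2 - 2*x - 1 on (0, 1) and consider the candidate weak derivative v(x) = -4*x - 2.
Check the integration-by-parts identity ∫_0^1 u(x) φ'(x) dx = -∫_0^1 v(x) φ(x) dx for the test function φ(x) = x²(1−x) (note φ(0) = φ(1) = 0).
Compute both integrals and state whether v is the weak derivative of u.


LHS = 11/30, RHS = 11/30. Yes, v = u' weakly.

u(x) = -2*x**2 - 2*x - 1, classical derivative u'(x) = -4*x - 2.
φ(x) = x²(1−x), so φ'(x) = x*(2 - 3*x).
Note φ(0) = φ(1) = 0, so the boundary term u·φ vanishes.
LHS = ∫_0^1 u(x) φ'(x) dx = ∫_0^1 (6*x^4 + 2*x^3 - x^2 - 2*x) dx. Term by term:
  ∫_0^1 6*x^4 dx = 6/5;  ∫_0^1 2*x^3 dx = 1/2;  ∫_0^1 -x^2 dx = -1/3;
  ∫_0^1 -2*x dx = -1.
Sum: 6/5 + 1/2 − 1/3 − 1 = 11/30.
So LHS = 11/30.
∫_0^1 v(x) φ(x) dx = ∫_0^1 (4*x^4 - 2*x^3 - 2*x^2) dx. Term by term:
  ∫_0^1 4*x^4 dx = 4/5;  ∫_0^1 -2*x^3 dx = -1/2;  ∫_0^1 -2*x^2 dx = -2/3.
Sum: 4/5 − 1/2 − 2/3 = -11/30.
So RHS = -∫_0^1 v(x) φ(x) dx = 11/30.
LHS = RHS, so the identity holds for this test φ.
Moreover u is smooth here and v(x) = u'(x) = -4*x - 2 pointwise, so the identity holds for every test function. Hence v is the weak derivative of u.


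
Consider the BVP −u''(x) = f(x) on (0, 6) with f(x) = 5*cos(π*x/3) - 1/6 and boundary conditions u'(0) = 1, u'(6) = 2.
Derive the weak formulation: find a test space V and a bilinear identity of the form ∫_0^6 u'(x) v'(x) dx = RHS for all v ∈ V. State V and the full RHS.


V = H^1(0, 6) (v unrestricted at boundary; u is determined up to an additive constant); weak form: ∫_0^6 u'v' dx = ∫_0^6 (5*cos(π*x/3) - 1/6) v dx + 2·v(6) − v(0) for all v ∈ V.

Multiply both sides by a test function v and integrate from 0 to 6:
  ∫_0^6 −u''(x) v(x) dx = ∫_0^6 f(x) v(x) dx.
Integrate the LHS by parts once:
  ∫_0^6 −u'' v dx = −[u'(x) v(x)]_0^6 + ∫_0^6 u'(x) v'(x) dx.
Thus ∫_0^6 u'(x) v'(x) dx = ∫_0^6 f(x) v(x) dx + [u'(x) v(x)]_0^6.
Choose V so that boundary terms are either known or forced to vanish.
u has inhomogeneous Neumann u'(0) = 1, u'(6) = 2. [u' v]_0^6 = (2)·v(6) − (1)·v(0) = 2·v(6) − v(0). Take V = H^1(0, 6); boundary term becomes part of RHS.
Weak formulation: find u (satisfying any essential BC) such that ∫_0^6 u'(x) v'(x) dx = ∫_0^6 f v dx + 2·v(6) − v(0) for all v ∈ V (Neumann data are natural BCs: they enter the RHS as boundary terms).
Substituting f(x) = 5*cos(π*x/3) - 1/6, the right-hand side is ∫_0^6 (5*cos(π*x/3) - 1/6) v dx + 2·v(6) − v(0).
Compatibility check (pure Neumann): taking v ≡ 1 ∈ V gives 0 = ∫_0^6 f dx + (2) − (1), i.e. ∫_0^6 f dx must equal u'(0) − u'(6) = -1. Indeed ∫_0^6 (5*cos(π*x/3) - 1/6) dx = -1, so the data are compatible. The solution is then unique only up to an additive constant (fix it e.g. by requiring ∫_0^6 u dx = 0).


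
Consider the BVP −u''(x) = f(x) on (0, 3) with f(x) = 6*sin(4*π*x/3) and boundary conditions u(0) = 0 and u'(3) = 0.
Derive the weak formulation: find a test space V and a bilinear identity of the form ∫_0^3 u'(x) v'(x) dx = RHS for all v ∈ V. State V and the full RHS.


V = {v ∈ H^1(0, 3) : v(0) = 0} (test functions vanish at x = 0 where u is specified); weak form: ∫_0^3 u'v' dx = ∫_0^3 (6*sin(4*π*x/3)) v dx for all v ∈ V.

Multiply both sides by a test function v and integrate from 0 to 3:
  ∫_0^3 −u''(x) v(x) dx = ∫_0^3 f(x) v(x) dx.
Integrate the LHS by parts once:
  ∫_0^3 −u'' v dx = −[u'(x) v(x)]_0^3 + ∫_0^3 u'(x) v'(x) dx.
Thus ∫_0^3 u'(x) v'(x) dx = ∫_0^3 f(x) v(x) dx + [u'(x) v(x)]_0^3.
Choose V so that boundary terms are either known or forced to vanish.
Mixed BC: u(0) = 0 (Dirichlet) and u'(3) = 0 (Neumann). Define V = {v ∈ H^1(0, 3) : v(0) = 0}. Then [u' v]_0^3 = u'(3)·v(3) − u'(0)·0 = 0.
Weak formulation: find u (satisfying any essential BC) such that ∫_0^3 u'(x) v'(x) dx = ∫_0^3 f v dx for all v ∈ V (Dirichlet at 0 absorbed into V; the Neumann datum at x = 3 is zero, so no boundary term remains).
Substituting f(x) = 6*sin(4*π*x/3), the right-hand side is ∫_0^3 (6*sin(4*π*x/3)) v dx.


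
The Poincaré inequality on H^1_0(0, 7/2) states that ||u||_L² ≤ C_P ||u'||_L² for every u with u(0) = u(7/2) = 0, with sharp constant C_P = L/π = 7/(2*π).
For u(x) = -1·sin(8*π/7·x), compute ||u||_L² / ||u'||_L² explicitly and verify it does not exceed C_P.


||u||_L² / ||u'||_L² = 7/(8*π) < C_P = 7/(2*π).

u(x) = -1·sin(8*π/7·x), so u'(x) = -8*π*cos(8*π*x/7)/7.
Writing u(x) = A·sin(kπx/L) with A = -1 and k = 4, use ∫_0^L sin²(kπx/L) dx = L/2 and ∫_0^L cos²(kπx/L) dx = L/2.
u² = 1·sin²(8*π/7·x) and (u')² = 64*π^2/49·cos²(8*π/7·x), and each of sin², cos² integrates to L/2 = 7/4 over (0, 7/2).
∫_0^7/2 u² dx = 7/4, so ||u||_L² = sqrt(7)/2.
∫_0^7/2 (u')² dx = 16*π^2/7, so ||u'||_L² = 4*sqrt(7)*π/7.
Ratio ||u||_L² / ||u'||_L² = 7/(8*π).
Sharp Poincaré constant on H^1_0(0, 7/2) is C_P = L/π = 7/(2*π), achieved by sin(2*π/7·x).
This is the k = 4 harmonic; the ratio L/(kπ) is strictly less than C_P = L/π, consistent with the sharp inequality ||u||_L² ≤ C_P ||u'||_L².


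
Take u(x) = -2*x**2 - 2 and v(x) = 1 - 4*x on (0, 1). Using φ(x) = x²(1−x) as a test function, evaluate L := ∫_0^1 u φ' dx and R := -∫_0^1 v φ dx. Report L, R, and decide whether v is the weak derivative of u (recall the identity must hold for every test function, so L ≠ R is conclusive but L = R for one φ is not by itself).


LHS = 1/5, RHS = 7/60. No, v is not the weak derivative of u.

u(x) = -2*x**2 - 2, classical derivative u'(x) = -4*x.
φ(x) = x²(1−x), so φ'(x) = x*(2 - 3*x).
Note φ(0) = φ(1) = 0, so the boundary term u·φ vanishes.
LHS = ∫_0^1 u(x) φ'(x) dx = ∫_0^1 (6*x^4 - 4*x^3 + 6*x^2 - 4*x) dx. Term by term:
  ∫_0^1 6*x^4 dx = 6/5;  ∫_0^1 -4*x^3 dx = -1;  ∫_0^1 6*x^2 dx = 2;
  ∫_0^1 -4*x dx = -2.
Sum: 6/5 − 1 + 2 − 2 = 1/5.
So LHS = 1/5.
∫_0^1 v(x) φ(x) dx = ∫_0^1 (4*x^4 - 5*x^3 + x^2) dx. Term by term:
  ∫_0^1 4*x^4 dx = 4/5;  ∫_0^1 -5*x^3 dx = -5/4;  ∫_0^1 x^2 dx = 1/3.
Sum: 4/5 − 5/4 + 1/3 = -7/60.
So RHS = -∫_0^1 v(x) φ(x) dx = 7/60.
LHS − RHS = 1/12 ≠ 0, so the identity fails.
(For a valid weak derivative the identity must hold for EVERY test function, in particular this one. The failure shows v is NOT the weak derivative of u.)
Correct weak derivative would be u'(x) = -4*x.


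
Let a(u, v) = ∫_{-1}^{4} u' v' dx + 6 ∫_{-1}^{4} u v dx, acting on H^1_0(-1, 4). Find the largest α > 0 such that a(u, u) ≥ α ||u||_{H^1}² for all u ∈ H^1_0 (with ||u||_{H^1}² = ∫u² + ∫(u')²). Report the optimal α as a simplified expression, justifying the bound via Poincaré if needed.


α = 1

Coercivity of a(·,·) on H^1_0(-1, 4) means a(u, u) ≥ α ||u||_{H^1}² for every u ∈ H^1_0.
The interval has length L = 5, and Poincaré/coercivity depend only on L. Here a(u, u) = ∫(u')² + (6)·∫u².
Here c = 6 ≥ 1, so a(u,u) = ∫(u')² + c∫u² ≥ ∫(u')² + ∫u² = ||u||_{H^1}², i.e. α = 1 works. No larger α is possible: a(u,u) ≥ α||u||_{H^1}² means (1−α)∫(u')² ≥ (α−c)∫u², and for the modes u_n = sin(nπ(x−x₀)/L) (x₀ the left endpoint) one has ∫u_n²/∫(u_n')² = (L/(nπ))² → 0, so a(u_n,u_n)/||u_n||_{H^1}² → 1. Hence the optimal constant is α = 1.
Therefore α = 1.


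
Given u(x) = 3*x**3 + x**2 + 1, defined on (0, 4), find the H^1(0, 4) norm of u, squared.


||u||_{H^1}^2 = 1567116/35

The H^1 norm (squared) on an interval (0, L) is
  ||u||_{H^1}^2 = ∫_0^L u(x)^2 dx + ∫_0^L u'(x)^2 dx.
Compute u'(x) = 9*x**2 + 2*x.
Then u(x)^2 = 9*x**6 + 6*x**5 + x**4 + 6*x**3 + 2*x**2 + 1 and u'(x)^2 = 81*x**4 + 36*x**3 + 4*x**2.
Integrate each monomial from 0 to 4 using ∫_0^4 c·x^n dx = c·4^(n+1)/(n+1):
  ∫_0^4 u(x)^2 dx = ∫_0^4 (9*x^6 + 6*x^5 + x^4 + 6*x^3 + 2*x^2 + 1) dx. Term by term:
    ∫_0^4 9*x^6 dx = 147456/7;  ∫_0^4 6*x^5 dx = 4096;  ∫_0^4 x^4 dx = 1024/5;
    ∫_0^4 6*x^3 dx = 384;  ∫_0^4 2*x^2 dx = 128/3;  ∫_0^4 1 dx = 4.
  Sum: 147456/7 + 4096 + 1024/5 + 384 + 128/3 + 4 = 2708644/105.
  ∫_0^4 u'(x)^2 dx = ∫_0^4 (81*x^4 + 36*x^3 + 4*x^2) dx. Term by term:
    ∫_0^4 81*x^4 dx = 82944/5;  ∫_0^4 36*x^3 dx = 2304;  ∫_0^4 4*x^2 dx = 256/3.
  Sum: 82944/5 + 2304 + 256/3 = 284672/15.
Adding: ||u||_{H^1}^2 = 2708644/105 + 284672/15 = 1567116/35.


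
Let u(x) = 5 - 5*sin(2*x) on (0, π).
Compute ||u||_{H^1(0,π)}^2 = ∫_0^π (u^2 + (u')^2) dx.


||u||_{H^1(0,π)}^2 = 175*π/2

u'(x) = -10*cos(2*x).
Expand u² and (u')² and integrate term by term on (0, π), using: for integers n ≥ 1, ∫_0^π sin²(nx) dx = ∫_0^π cos²(nx) dx = π/2; for n ≠ n', ∫_0^π sin(nx)sin(n'x) dx = ∫_0^π cos(nx)cos(n'x) dx = 0; and by product-to-sum, ∫_0^π sin(nx)cos(n'x) dx = ½∫_0^π [sin((n+n')x) + sin((n−n')x)] dx, which is 0 when n+n' is even and 2n/(n²−n'²) when n+n' is odd (it need not vanish on (0, π)). For the constant mode: ∫_0^π 1 dx = π, ∫_0^π cos(nx) dx = 0, ∫_0^π sin(nx) dx = (1−(−1)^n)/n.
  u² squared terms: (5)²·∫1 dx = 25·π = 25*π;  (-5)²·∫sin(2x)² dx = 25·π/2 = 25*π/2.
  u² cross terms: 2·(5)·(-5)·∫1·sin(2x) dx = -50·(0) = 0.
  So ∫_0^π u² dx = 25*π + 25*π/2 + 0 = 75*π/2.
  (u')² squared terms: (-10)²·∫cos(2x)² dx = 100·π/2 = 50*π.
  So ∫_0^π (u')² dx = 50*π.
||u||_{H^1}^2 = (75*π/2) + (50*π) = 175*π/2.


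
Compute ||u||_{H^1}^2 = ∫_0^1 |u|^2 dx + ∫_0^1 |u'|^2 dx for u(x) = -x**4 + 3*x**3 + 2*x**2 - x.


||u||_{H^1}^2 = 3197/180

The H^1 norm (squared) on an interval (0, L) is
  ||u||_{H^1}^2 = ∫_0^L u(x)^2 dx + ∫_0^L u'(x)^2 dx.
Compute u'(x) = -4*x**3 + 9*x**2 + 4*x - 1.
Then u(x)^2 = x**8 - 6*x**7 + 5*x**6 + 14*x**5 - 2*x**4 - 4*x**3 + x**2 and u'(x)^2 = 16*x**6 - 72*x**5 + 49*x**4 + 80*x**3 - 2*x**2 - 8*x + 1.
Integrate each monomial from 0 to 1 using ∫_0^1 c·x^n dx = c·1^(n+1)/(n+1):
  ∫_0^1 u(x)^2 dx = ∫_0^1 (x^8 - 6*x^7 + 5*x^6 + 14*x^5 - 2*x^4 - 4*x^3 + x^2) dx. Term by term:
    ∫_0^1 x^8 dx = 1/9;  ∫_0^1 -6*x^7 dx = -3/4;  ∫_0^1 5*x^6 dx = 5/7;
    ∫_0^1 14*x^5 dx = 7/3;  ∫_0^1 -2*x^4 dx = -2/5;  ∫_0^1 -4*x^3 dx = -1;
    ∫_0^1 x^2 dx = 1/3.
  Sum: 1/9 − 3/4 + 5/7 + 7/3 − 2/5 − 1 + 1/3 = 1691/1260.
  ∫_0^1 u'(x)^2 dx = ∫_0^1 (16*x^6 - 72*x^5 + 49*x^4 + 80*x^3 - 2*x^2 - 8*x + 1) dx. Term by term:
    ∫_0^1 16*x^6 dx = 16/7;  ∫_0^1 -72*x^5 dx = -12;  ∫_0^1 49*x^4 dx = 49/5;
    ∫_0^1 80*x^3 dx = 20;  ∫_0^1 -2*x^2 dx = -2/3;  ∫_0^1 -8*x dx = -4;
    ∫_0^1 1 dx = 1.
  Sum: 16/7 − 12 + 49/5 + 20 − 2/3 − 4 + 1 = 1724/105.
Adding: ||u||_{H^1}^2 = 1691/1260 + 1724/105 = 3197/180.


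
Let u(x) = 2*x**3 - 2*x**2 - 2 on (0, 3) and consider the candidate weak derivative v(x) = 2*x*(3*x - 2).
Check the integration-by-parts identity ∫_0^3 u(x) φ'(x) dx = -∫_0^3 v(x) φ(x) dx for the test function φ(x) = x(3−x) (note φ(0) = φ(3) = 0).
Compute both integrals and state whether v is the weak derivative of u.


LHS = -459/10, RHS = -459/10. Yes, v = u' weakly.

u(x) = 2*x**3 - 2*x**2 - 2, classical derivative u'(x) = 6*x**2 - 4*x.
φ(x) = x(3−x), so φ'(x) = 3 - 2*x.
Note φ(0) = φ(3) = 0, so the boundary term u·φ vanishes.
LHS = ∫_0^3 u(x) φ'(x) dx = ∫_0^3 (-4*x^4 + 10*x^3 - 6*x^2 + 4*x - 6) dx. Term by term:
  ∫_0^3 -4*x^4 dx = -972/5;  ∫_0^3 10*x^3 dx = 405/2;  ∫_0^3 -6*x^2 dx = -54;
  ∫_0^3 4*x dx = 18;  ∫_0^3 -6 dx = -18.
Sum: -972/5 + 405/2 − 54 + 18 − 18 = -459/10.
So LHS = -459/10.
∫_0^3 v(x) φ(x) dx = ∫_0^3 (-6*x^4 + 22*x^3 - 12*x^2) dx. Term by term:
  ∫_0^3 -6*x^4 dx = -1458/5;  ∫_0^3 22*x^3 dx = 891/2;  ∫_0^3 -12*x^2 dx = -108.
Sum: -1458/5 + 891/2 − 108 = 459/10.
So RHS = -∫_0^3 v(x) φ(x) dx = -459/10.
LHS = RHS, so the identity holds for this test φ.
Moreover u is smooth here and v(x) = u'(x) = 6*x**2 - 4*x pointwise, so the identity holds for every test function. Hence v is the weak derivative of u.


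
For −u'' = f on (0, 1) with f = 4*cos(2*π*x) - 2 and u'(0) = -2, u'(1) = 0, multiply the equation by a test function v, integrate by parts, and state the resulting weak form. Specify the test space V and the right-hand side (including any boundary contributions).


V = H^1(0, 1) (v unrestricted at boundary; u is determined up to an additive constant); weak form: ∫_0^1 u'v' dx = ∫_0^1 (4*cos(2*π*x) - 2) v dx + 2·v(0) for all v ∈ V.

Multiply both sides by a test function v and integrate from 0 to 1:
  ∫_0^1 −u''(x) v(x) dx = ∫_0^1 f(x) v(x) dx.
Integrate the LHS by parts once:
  ∫_0^1 −u'' v dx = −[u'(x) v(x)]_0^1 + ∫_0^1 u'(x) v'(x) dx.
Thus ∫_0^1 u'(x) v'(x) dx = ∫_0^1 f(x) v(x) dx + [u'(x) v(x)]_0^1.
Choose V so that boundary terms are either known or forced to vanish.
u has inhomogeneous Neumann u'(0) = -2, u'(1) = 0. [u' v]_0^1 = (0)·v(1) − (-2)·v(0) = 2·v(0). Take V = H^1(0, 1); boundary term becomes part of RHS.
Weak formulation: find u (satisfying any essential BC) such that ∫_0^1 u'(x) v'(x) dx = ∫_0^1 f v dx + 2·v(0) for all v ∈ V (Neumann data are natural BCs: they enter the RHS as boundary terms).
Substituting f(x) = 4*cos(2*π*x) - 2, the right-hand side is ∫_0^1 (4*cos(2*π*x) - 2) v dx + 2·v(0).
Compatibility check (pure Neumann): taking v ≡ 1 ∈ V gives 0 = ∫_0^1 f dx + (0) − (-2), i.e. ∫_0^1 f dx must equal u'(0) − u'(1) = -2. Indeed ∫_0^1 (4*cos(2*π*x) - 2) dx = -2, so the data are compatible. The solution is then unique only up to an additive constant (fix it e.g. by requiring ∫_0^1 u dx = 0).


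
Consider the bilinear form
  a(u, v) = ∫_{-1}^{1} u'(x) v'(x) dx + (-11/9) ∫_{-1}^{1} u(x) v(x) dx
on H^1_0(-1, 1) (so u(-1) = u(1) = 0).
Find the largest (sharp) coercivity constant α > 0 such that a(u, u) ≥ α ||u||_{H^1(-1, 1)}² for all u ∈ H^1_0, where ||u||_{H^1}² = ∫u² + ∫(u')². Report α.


α = (-44/9 + π^2)/(4 + π^2)

Coercivity of a(·,·) on H^1_0(-1, 1) means a(u, u) ≥ α ||u||_{H^1}² for every u ∈ H^1_0.
The interval has length L = 2, and Poincaré/coercivity depend only on L. Here a(u, u) = ∫(u')² + (-11/9)·∫u².
Here c = -11/9 < 0 with |c| < (π/L)² = π^2/4, so coercivity still holds. The condition a(u,u) ≥ α||u||_{H^1}² reads (1−α)∫(u')² ≥ (α−c)∫u². Any admissible α is ≤ 1 (rapidly oscillating u have ∫u²/∫(u')² → 0), and α = 1 would force 0 ≥ (1−c)∫u², impossible since c < 1; so 1−α > 0. By the sharp Poincaré inequality on H^1_0 of an interval of length L, ∫(u')² ≥ (π/L)²∫u² with equality for the first sine mode sin(π(x−x₀)/L) (x₀ the left endpoint), so the inequality holds for all u iff (1−α)(π/L)² ≥ α − c, i.e. α ≤ ((π/L)² + c)/((π/L)² + 1) = (1 + c(L/π)²)/(1 + (L/π)²). (Direct route, valid since c ≤ 0: Poincaré gives c∫u² ≥ c(L/π)²∫(u')², so a(u,u) ≥ (1 + c(L/π)²)∫(u')², while ||u||_{H^1}² ≤ (1 + (L/π)²)∫(u')²; dividing yields the same α.) With (π/L)² = π^2/4 and c = -11/9, the largest admissible constant is α = ((π/L)² + c)/((π/L)² + 1).
Simplifying, α = (-44/9 + π^2)/(4 + π^2).


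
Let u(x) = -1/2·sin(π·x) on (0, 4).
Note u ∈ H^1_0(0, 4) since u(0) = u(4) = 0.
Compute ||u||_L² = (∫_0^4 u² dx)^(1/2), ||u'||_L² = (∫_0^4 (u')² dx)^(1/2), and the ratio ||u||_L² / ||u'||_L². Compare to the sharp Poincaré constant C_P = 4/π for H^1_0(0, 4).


||u||_L² / ||u'||_L² = 1/π < C_P = 4/π.

u(x) = -1/2·sin(π·x), so u'(x) = -π*cos(π*x)/2.
Writing u(x) = A·sin(kπx/L) with A = -1/2 and k = 4, use ∫_0^L sin²(kπx/L) dx = L/2 and ∫_0^L cos²(kπx/L) dx = L/2.
u² = 1/4·sin²(π·x) and (u')² = π^2/4·cos²(π·x), and each of sin², cos² integrates to L/2 = 2 over (0, 4).
∫_0^4 u² dx = 1/2, so ||u||_L² = sqrt(2)/2.
∫_0^4 (u')² dx = π^2/2, so ||u'||_L² = sqrt(2)*π/2.
Ratio ||u||_L² / ||u'||_L² = 1/π.
Sharp Poincaré constant on H^1_0(0, 4) is C_P = L/π = 4/π, achieved by sin(π/4·x).
This is the k = 4 harmonic; the ratio L/(kπ) is strictly less than C_P = L/π, consistent with the sharp inequality ||u||_L² ≤ C_P ||u'||_L².


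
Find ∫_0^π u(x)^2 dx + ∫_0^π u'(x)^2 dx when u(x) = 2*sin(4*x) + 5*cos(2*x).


||u||_{H^1(0,π)}^2 = 193*π/2

u'(x) = -10*sin(2*x) + 8*cos(4*x).
Expand u² and (u')² and integrate term by term on (0, π), using: for integers n ≥ 1, ∫_0^π sin²(nx) dx = ∫_0^π cos²(nx) dx = π/2; for n ≠ n', ∫_0^π sin(nx)sin(n'x) dx = ∫_0^π cos(nx)cos(n'x) dx = 0; and by product-to-sum, ∫_0^π sin(nx)cos(n'x) dx = ½∫_0^π [sin((n+n')x) + sin((n−n')x)] dx, which is 0 when n+n' is even and 2n/(n²−n'²) when n+n' is odd (it need not vanish on (0, π)).
  u² squared terms: (2)²·∫sin(4x)² dx = 4·π/2 = 2*π;  (5)²·∫cos(2x)² dx = 25·π/2 = 25*π/2.
  u² cross terms: 2·(2)·(5)·∫sin(4x)·cos(2x) dx = 20·(0) = 0.
  So ∫_0^π u² dx = 2*π + 25*π/2 + 0 = 29*π/2.
  (u')² squared terms: (-10)²·∫sin(2x)² dx = 100·π/2 = 50*π;  (8)²·∫cos(4x)² dx = 64·π/2 = 32*π.
  (u')² cross terms: 2·(-10)·(8)·∫sin(2x)·cos(4x) dx = -160·(0) = 0.
  So ∫_0^π (u')² dx = 50*π + 32*π + 0 = 82*π.
||u||_{H^1}^2 = (29*π/2) + (82*π) = 193*π/2.


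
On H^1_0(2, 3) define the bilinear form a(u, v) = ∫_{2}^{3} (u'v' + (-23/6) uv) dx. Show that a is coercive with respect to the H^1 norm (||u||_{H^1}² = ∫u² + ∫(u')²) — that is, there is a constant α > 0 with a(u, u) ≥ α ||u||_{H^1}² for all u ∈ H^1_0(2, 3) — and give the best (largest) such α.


α = (-23/6 + π^2)/(1 + π^2)

Coercivity of a(·,·) on H^1_0(2, 3) means a(u, u) ≥ α ||u||_{H^1}² for every u ∈ H^1_0.
The interval has length L = 1, and Poincaré/coercivity depend only on L. Here a(u, u) = ∫(u')² + (-23/6)·∫u².
Here c = -23/6 < 0 with |c| < (π/L)² = π^2, so coercivity still holds. The condition a(u,u) ≥ α||u||_{H^1}² reads (1−α)∫(u')² ≥ (α−c)∫u². Any admissible α is ≤ 1 (rapidly oscillating u have ∫u²/∫(u')² → 0), and α = 1 would force 0 ≥ (1−c)∫u², impossible since c < 1; so 1−α > 0. By the sharp Poincaré inequality on H^1_0 of an interval of length L, ∫(u')² ≥ (π/L)²∫u² with equality for the first sine mode sin(π(x−x₀)/L) (x₀ the left endpoint), so the inequality holds for all u iff (1−α)(π/L)² ≥ α − c, i.e. α ≤ ((π/L)² + c)/((π/L)² + 1) = (1 + c(L/π)²)/(1 + (L/π)²). (Direct route, valid since c ≤ 0: Poincaré gives c∫u² ≥ c(L/π)²∫(u')², so a(u,u) ≥ (1 + c(L/π)²)∫(u')², while ||u||_{H^1}² ≤ (1 + (L/π)²)∫(u')²; dividing yields the same α.) With (π/L)² = π^2 and c = -23/6, the largest admissible constant is α = ((π/L)² + c)/((π/L)² + 1).
Simplifying, α = (-23/6 + π^2)/(1 + π^2).


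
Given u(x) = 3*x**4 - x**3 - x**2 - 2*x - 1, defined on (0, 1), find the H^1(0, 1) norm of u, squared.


||u||_{H^1}^2 = 779/84

The H^1 norm (squared) on an interval (0, L) is
  ||u||_{H^1}^2 = ∫_0^L u(x)^2 dx + ∫_0^L u'(x)^2 dx.
Compute u'(x) = 12*x**3 - 3*x**2 - 2*x - 2.
Then u(x)^2 = 9*x**8 - 6*x**7 - 5*x**6 - 10*x**5 - x**4 + 6*x**3 + 6*x**2 + 4*x + 1 and u'(x)^2 = 144*x**6 - 72*x**5 - 39*x**4 - 36*x**3 + 16*x**2 + 8*x + 4.
Integrate each monomial from 0 to 1 using ∫_0^1 c·x^n dx = c·1^(n+1)/(n+1):
  ∫_0^1 u(x)^2 dx = ∫_0^1 (9*x^8 - 6*x^7 - 5*x^6 - 10*x^5 - x^4 + 6*x^3 + 6*x^2 + 4*x + 1) dx. Term by term:
    ∫_0^1 9*x^8 dx = 1;  ∫_0^1 -6*x^7 dx = -3/4;  ∫_0^1 -5*x^6 dx = -5/7;
    ∫_0^1 -10*x^5 dx = -5/3;  ∫_0^1 -x^4 dx = -1/5;  ∫_0^1 6*x^3 dx = 3/2;
    ∫_0^1 6*x^2 dx = 2;  ∫_0^1 4*x dx = 2;  ∫_0^1 1 dx = 1.
  Sum: 1 − 3/4 − 5/7 − 5/3 − 1/5 + 3/2 + 2 + 2 + 1 = 1751/420.
  ∫_0^1 u'(x)^2 dx = ∫_0^1 (144*x^6 - 72*x^5 - 39*x^4 - 36*x^3 + 16*x^2 + 8*x + 4) dx. Term by term:
    ∫_0^1 144*x^6 dx = 144/7;  ∫_0^1 -72*x^5 dx = -12;  ∫_0^1 -39*x^4 dx = -39/5;
    ∫_0^1 -36*x^3 dx = -9;  ∫_0^1 16*x^2 dx = 16/3;  ∫_0^1 8*x dx = 4;
    ∫_0^1 4 dx = 4.
  Sum: 144/7 − 12 − 39/5 − 9 + 16/3 + 4 + 4 = 536/105.
Adding: ||u||_{H^1}^2 = 1751/420 + 536/105 = 779/84.


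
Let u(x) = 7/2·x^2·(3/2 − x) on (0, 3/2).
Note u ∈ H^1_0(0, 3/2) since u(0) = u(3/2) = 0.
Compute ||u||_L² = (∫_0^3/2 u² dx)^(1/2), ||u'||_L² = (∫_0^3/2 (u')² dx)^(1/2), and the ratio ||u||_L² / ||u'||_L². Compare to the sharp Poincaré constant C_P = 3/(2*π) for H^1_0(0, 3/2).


||u||_L² / ||u'||_L² = 3*sqrt(14)/28 < C_P = 3/(2*π).

u(x) = 7/2·x^2·(3/2 − x), so u'(x) = 21*x*(1 - x)/2.
u(x) = 7/2·x^2·(3/2 − x) vanishes at x = 0 and x = 3/2, so u ∈ H^1_0(0, 3/2). Differentiate via the product rule and integrate the resulting polynomials term by term.
  ∫_0^3/2 u² dx = ∫_0^3/2 (49*x^6/4 - 147*x^5/4 + 441*x^4/16) dx. Term by term:
    ∫_0^3/2 49*x^6/4 dx = 15309/512;  ∫_0^3/2 -147*x^5/4 dx = -35721/512;  ∫_0^3/2 441*x^4/16 dx = 107163/2560.
  Sum: 15309/512 − 35721/512 + 107163/2560 = 5103/2560.
  ∫_0^3/2 (u')² dx = ∫_0^3/2 (441*x^4/4 - 441*x^3/2 + 441*x^2/4) dx. Term by term:
    ∫_0^3/2 441*x^4/4 dx = 107163/640;  ∫_0^3/2 -441*x^3/2 dx = -35721/128;  ∫_0^3/2 441*x^2/4 dx = 3969/32.
  Sum: 107163/640 − 35721/128 + 3969/32 = 3969/320.
∫_0^3/2 u² dx = 5103/2560, so ||u||_L² = 27*sqrt(70)/160.
∫_0^3/2 (u')² dx = 3969/320, so ||u'||_L² = 63*sqrt(5)/40.
Ratio ||u||_L² / ||u'||_L² = 3*sqrt(14)/28.
Sharp Poincaré constant on H^1_0(0, 3/2) is C_P = L/π = 3/(2*π), achieved by sin(2*π/3·x).
A polynomial bump cannot attain the sharp Poincaré constant (only the first sine eigenfunction does), so the ratio is strictly less than C_P, consistent with ||u||_L² ≤ C_P ||u'||_L².


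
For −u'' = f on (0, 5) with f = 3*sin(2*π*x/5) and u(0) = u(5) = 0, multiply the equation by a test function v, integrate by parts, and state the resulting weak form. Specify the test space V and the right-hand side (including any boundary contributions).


V = H^1_0(0, 5) (so v(0) = v(5) = 0); weak form: ∫_0^5 u'v' dx = ∫_0^5 (3*sin(2*π*x/5)) v dx for all v ∈ V.

Multiply both sides by a test function v and integrate from 0 to 5:
  ∫_0^5 −u''(x) v(x) dx = ∫_0^5 f(x) v(x) dx.
Integrate the LHS by parts once:
  ∫_0^5 −u'' v dx = −[u'(x) v(x)]_0^5 + ∫_0^5 u'(x) v'(x) dx.
Thus ∫_0^5 u'(x) v'(x) dx = ∫_0^5 f(x) v(x) dx + [u'(x) v(x)]_0^5.
Choose V so that boundary terms are either known or forced to vanish.
u is Dirichlet: u(0) = u(5) = 0. Let V = H^1_0(0, 5); then v(0) = v(5) = 0, and [u' v]_0^5 = 0.
Weak formulation: find u (satisfying any essential BC) such that ∫_0^5 u'(x) v'(x) dx = ∫_0^5 f v dx for all v ∈ V.
Substituting f(x) = 3*sin(2*π*x/5), the right-hand side is ∫_0^5 (3*sin(2*π*x/5)) v dx.


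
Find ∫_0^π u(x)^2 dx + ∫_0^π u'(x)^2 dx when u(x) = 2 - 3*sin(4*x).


||u||_{H^1(0,π)}^2 = 161*π/2

u'(x) = -12*cos(4*x).
Expand u² and (u')² and integrate term by term on (0, π), using: for integers n ≥ 1, ∫_0^π sin²(nx) dx = ∫_0^π cos²(nx) dx = π/2; for n ≠ n', ∫_0^π sin(nx)sin(n'x) dx = ∫_0^π cos(nx)cos(n'x) dx = 0; and by product-to-sum, ∫_0^π sin(nx)cos(n'x) dx = ½∫_0^π [sin((n+n')x) + sin((n−n')x)] dx, which is 0 when n+n' is even and 2n/(n²−n'²) when n+n' is odd (it need not vanish on (0, π)). For the constant mode: ∫_0^π 1 dx = π, ∫_0^π cos(nx) dx = 0, ∫_0^π sin(nx) dx = (1−(−1)^n)/n.
  u² squared terms: (2)²·∫1 dx = 4·π = 4*π;  (-3)²·∫sin(4x)² dx = 9·π/2 = 9*π/2.
  u² cross terms: 2·(2)·(-3)·∫1·sin(4x) dx = -12·(0) = 0.
  So ∫_0^π u² dx = 4*π + 9*π/2 + 0 = 17*π/2.
  (u')² squared terms: (-12)²·∫cos(4x)² dx = 144·π/2 = 72*π.
  So ∫_0^π (u')² dx = 72*π.
||u||_{H^1}^2 = (17*π/2) + (72*π) = 161*π/2.


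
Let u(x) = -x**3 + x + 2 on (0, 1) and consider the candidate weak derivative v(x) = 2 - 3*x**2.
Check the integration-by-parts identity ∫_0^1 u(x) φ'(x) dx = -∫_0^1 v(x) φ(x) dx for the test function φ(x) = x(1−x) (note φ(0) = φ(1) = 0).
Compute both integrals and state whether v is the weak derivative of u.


LHS = -1/60, RHS = -11/60. No, v is not the weak derivative of u.

u(x) = -x**3 + x + 2, classical derivative u'(x) = 1 - 3*x**2.
φ(x) = x(1−x), so φ'(x) = 1 - 2*x.
Note φ(0) = φ(1) = 0, so the boundary term u·φ vanishes.
LHS = ∫_0^1 u(x) φ'(x) dx = ∫_0^1 (2*x^4 - x^3 - 2*x^2 - 3*x + 2) dx. Term by term:
  ∫_0^1 2*x^4 dx = 2/5;  ∫_0^1 -x^3 dx = -1/4;  ∫_0^1 -2*x^2 dx = -2/3;
  ∫_0^1 -3*x dx = -3/2;  ∫_0^1 2 dx = 2.
Sum: 2/5 − 1/4 − 2/3 − 3/2 + 2 = -1/60.
So LHS = -1/60.
∫_0^1 v(x) φ(x) dx = ∫_0^1 (3*x^4 - 3*x^3 - 2*x^2 + 2*x) dx. Term by term:
  ∫_0^1 3*x^4 dx = 3/5;  ∫_0^1 -3*x^3 dx = -3/4;  ∫_0^1 -2*x^2 dx = -2/3;
  ∫_0^1 2*x dx = 1.
Sum: 3/5 − 3/4 − 2/3 + 1 = 11/60.
So RHS = -∫_0^1 v(x) φ(x) dx = -11/60.
LHS − RHS = 1/6 ≠ 0, so the identity fails.
(For a valid weak derivative the identity must hold for EVERY test function, in particular this one. The failure shows v is NOT the weak derivative of u.)
Correct weak derivative would be u'(x) = 1 - 3*x**2.


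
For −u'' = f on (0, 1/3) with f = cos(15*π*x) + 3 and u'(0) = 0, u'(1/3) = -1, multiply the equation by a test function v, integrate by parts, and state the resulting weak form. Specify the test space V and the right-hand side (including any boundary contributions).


V = H^1(0, 1/3) (v unrestricted at boundary; u is determined up to an additive constant); weak form: ∫_0^1/3 u'v' dx = ∫_0^1/3 (cos(15*π*x) + 3) v dx − v(1/3) for all v ∈ V.

Multiply both sides by a test function v and integrate from 0 to 1/3:
  ∫_0^1/3 −u''(x) v(x) dx = ∫_0^1/3 f(x) v(x) dx.
Integrate the LHS by parts once:
  ∫_0^1/3 −u'' v dx = −[u'(x) v(x)]_0^1/3 + ∫_0^1/3 u'(x) v'(x) dx.
Thus ∫_0^1/3 u'(x) v'(x) dx = ∫_0^1/3 f(x) v(x) dx + [u'(x) v(x)]_0^1/3.
Choose V so that boundary terms are either known or forced to vanish.
u has inhomogeneous Neumann u'(0) = 0, u'(1/3) = -1. [u' v]_0^1/3 = (-1)·v(1/3) − (0)·v(0) = − v(1/3). Take V = H^1(0, 1/3); boundary term becomes part of RHS.
Weak formulation: find u (satisfying any essential BC) such that ∫_0^1/3 u'(x) v'(x) dx = ∫_0^1/3 f v dx − v(1/3) for all v ∈ V (Neumann data are natural BCs: they enter the RHS as boundary terms).
Substituting f(x) = cos(15*π*x) + 3, the right-hand side is ∫_0^1/3 (cos(15*π*x) + 3) v dx − v(1/3).
Compatibility check (pure Neumann): taking v ≡ 1 ∈ V gives 0 = ∫_0^1/3 f dx + (-1) − (0), i.e. ∫_0^1/3 f dx must equal u'(0) − u'(1/3) = 1. Indeed ∫_0^1/3 (cos(15*π*x) + 3) dx = 1, so the data are compatible. The solution is then unique only up to an additive constant (fix it e.g. by requiring ∫_0^1/3 u dx = 0).


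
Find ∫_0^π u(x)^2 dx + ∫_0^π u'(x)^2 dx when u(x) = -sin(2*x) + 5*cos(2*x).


||u||_{H^1(0,π)}^2 = 65*π

u'(x) = -10*sin(2*x) - 2*cos(2*x).
Expand u² and (u')² and integrate term by term on (0, π), using: for integers n ≥ 1, ∫_0^π sin²(nx) dx = ∫_0^π cos²(nx) dx = π/2; for n ≠ n', ∫_0^π sin(nx)sin(n'x) dx = ∫_0^π cos(nx)cos(n'x) dx = 0; and by product-to-sum, ∫_0^π sin(nx)cos(n'x) dx = ½∫_0^π [sin((n+n')x) + sin((n−n')x)] dx, which is 0 when n+n' is even and 2n/(n²−n'²) when n+n' is odd (it need not vanish on (0, π)).
  u² squared terms: (-1)²·∫sin(2x)² dx = 1·π/2 = π/2;  (5)²·∫cos(2x)² dx = 25·π/2 = 25*π/2.
  u² cross terms: 2·(-1)·(5)·∫sin(2x)·cos(2x) dx = -10·(0) = 0.
  So ∫_0^π u² dx = π/2 + 25*π/2 + 0 = 13*π.
  (u')² squared terms: (-10)²·∫sin(2x)² dx = 100·π/2 = 50*π;  (-2)²·∫cos(2x)² dx = 4·π/2 = 2*π.
  (u')² cross terms: 2·(-10)·(-2)·∫sin(2x)·cos(2x) dx = 40·(0) = 0.
  So ∫_0^π (u')² dx = 50*π + 2*π + 0 = 52*π.
||u||_{H^1}^2 = (13*π) + (52*π) = 65*π.


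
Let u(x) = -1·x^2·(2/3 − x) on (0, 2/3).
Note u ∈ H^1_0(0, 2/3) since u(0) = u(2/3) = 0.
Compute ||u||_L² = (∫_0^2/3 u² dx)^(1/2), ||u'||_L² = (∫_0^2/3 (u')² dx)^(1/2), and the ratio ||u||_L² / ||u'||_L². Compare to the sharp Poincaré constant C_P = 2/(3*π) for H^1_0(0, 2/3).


||u||_L² / ||u'||_L² = sqrt(14)/21 < C_P = 2/(3*π).

u(x) = -1·x^2·(2/3 − x), so u'(x) = x*(9*x - 4)/3.
u(x) = -1·x^2·(2/3 − x) vanishes at x = 0 and x = 2/3, so u ∈ H^1_0(0, 2/3). Differentiate via the product rule and integrate the resulting polynomials term by term.
  ∫_0^2/3 u² dx = ∫_0^2/3 (x^6 - 4*x^5/3 + 4*x^4/9) dx. Term by term:
    ∫_0^2/3 x^6 dx = 128/15309;  ∫_0^2/3 -4*x^5/3 dx = -128/6561;  ∫_0^2/3 4*x^4/9 dx = 128/10935.
  Sum: 128/15309 − 128/6561 + 128/10935 = 128/229635.
  ∫_0^2/3 (u')² dx = ∫_0^2/3 (9*x^4 - 8*x^3 + 16*x^2/9) dx. Term by term:
    ∫_0^2/3 9*x^4 dx = 32/135;  ∫_0^2/3 -8*x^3 dx = -32/81;  ∫_0^2/3 16*x^2/9 dx = 128/729.
  Sum: 32/135 − 32/81 + 128/729 = 64/3645.
∫_0^2/3 u² dx = 128/229635, so ||u||_L² = 8*sqrt(70)/2835.
∫_0^2/3 (u')² dx = 64/3645, so ||u'||_L² = 8*sqrt(5)/135.
Ratio ||u||_L² / ||u'||_L² = sqrt(14)/21.
Sharp Poincaré constant on H^1_0(0, 2/3) is C_P = L/π = 2/(3*π), achieved by sin(3*π/2·x).
A polynomial bump cannot attain the sharp Poincaré constant (only the first sine eigenfunction does), so the ratio is strictly less than C_P, consistent with ||u||_L² ≤ C_P ||u'||_L².


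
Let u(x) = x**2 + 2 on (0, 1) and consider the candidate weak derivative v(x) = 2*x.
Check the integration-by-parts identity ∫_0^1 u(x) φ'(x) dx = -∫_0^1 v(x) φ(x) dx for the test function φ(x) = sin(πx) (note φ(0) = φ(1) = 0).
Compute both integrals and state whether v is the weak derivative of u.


LHS = -2/π, RHS = -2/π. Yes, v = u' weakly.

u(x) = x**2 + 2, classical derivative u'(x) = 2*x.
φ(x) = sin(πx), so φ'(x) = π*cos(π*x).
Note φ(0) = φ(1) = 0, so the boundary term u·φ vanishes.
LHS = ∫_0^1 u(x) φ'(x) dx = ∫_0^1 (π*x^2*cos(π*x) + 2*π*cos(π*x)) dx. Term by term:
  ∫_0^1 2*π*cos(π*x) dx = 0;  ∫_0^1 π*x^2*cos(π*x) dx = -2/π.
Sum: 0 − 2/π = -2/π.
So LHS = -2/π.
∫_0^1 v(x) φ(x) dx = ∫_0^1 (2*x*sin(π*x)) dx. Term by term:
  ∫_0^1 2*x*sin(π*x) dx = 2/π.
So RHS = -∫_0^1 v(x) φ(x) dx = -2/π.
LHS = RHS, so the identity holds for this test φ.
Moreover u is smooth here and v(x) = u'(x) = 2*x pointwise, so the identity holds for every test function. Hence v is the weak derivative of u.


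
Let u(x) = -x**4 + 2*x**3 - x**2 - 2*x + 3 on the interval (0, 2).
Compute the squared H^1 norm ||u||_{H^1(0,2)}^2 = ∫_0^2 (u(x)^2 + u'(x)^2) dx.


||u||_{H^1}^2 = 18934/315

The H^1 norm (squared) on an interval (0, L) is
  ||u||_{H^1}^2 = ∫_0^L u(x)^2 dx + ∫_0^L u'(x)^2 dx.
Compute u'(x) = -4*x**3 + 6*x**2 - 2*x - 2.
Then u(x)^2 = x**8 - 4*x**7 + 6*x**6 - 13*x**4 + 16*x**3 - 2*x**2 - 12*x + 9 and u'(x)^2 = 16*x**6 - 48*x**5 + 52*x**4 - 8*x**3 - 20*x**2 + 8*x + 4.
Integrate each monomial from 0 to 2 using ∫_0^2 c·x^n dx = c·2^(n+1)/(n+1):
  ∫_0^2 u(x)^2 dx = ∫_0^2 (x^8 - 4*x^7 + 6*x^6 - 13*x^4 + 16*x^3 - 2*x^2 - 12*x + 9) dx. Term by term:
    ∫_0^2 x^8 dx = 512/9;  ∫_0^2 -4*x^7 dx = -128;  ∫_0^2 6*x^6 dx = 768/7;
    ∫_0^2 -13*x^4 dx = -416/5;  ∫_0^2 16*x^3 dx = 64;  ∫_0^2 -2*x^2 dx = -16/3;
    ∫_0^2 -12*x dx = -24;  ∫_0^2 9 dx = 18.
  Sum: 512/9 − 128 + 768/7 − 416/5 + 64 − 16/3 − 24 + 18 = 2542/315.
  ∫_0^2 u'(x)^2 dx = ∫_0^2 (16*x^6 - 48*x^5 + 52*x^4 - 8*x^3 - 20*x^2 + 8*x + 4) dx. Term by term:
    ∫_0^2 16*x^6 dx = 2048/7;  ∫_0^2 -48*x^5 dx = -512;  ∫_0^2 52*x^4 dx = 1664/5;
    ∫_0^2 -8*x^3 dx = -32;  ∫_0^2 -20*x^2 dx = -160/3;  ∫_0^2 8*x dx = 16;
    ∫_0^2 4 dx = 8.
  Sum: 2048/7 − 512 + 1664/5 − 32 − 160/3 + 16 + 8 = 5464/105.
Adding: ||u||_{H^1}^2 = 2542/315 + 5464/105 = 18934/315.


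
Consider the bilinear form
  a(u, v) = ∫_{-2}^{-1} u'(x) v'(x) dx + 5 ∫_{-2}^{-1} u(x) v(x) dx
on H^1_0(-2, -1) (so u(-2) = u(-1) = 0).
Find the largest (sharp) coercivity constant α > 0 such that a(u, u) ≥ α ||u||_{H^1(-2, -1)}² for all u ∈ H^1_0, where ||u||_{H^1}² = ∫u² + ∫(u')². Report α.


α = 1

Coercivity of a(·,·) on H^1_0(-2, -1) means a(u, u) ≥ α ||u||_{H^1}² for every u ∈ H^1_0.
The interval has length L = 1, and Poincaré/coercivity depend only on L. Here a(u, u) = ∫(u')² + (5)·∫u².
Here c = 5 ≥ 1, so a(u,u) = ∫(u')² + c∫u² ≥ ∫(u')² + ∫u² = ||u||_{H^1}², i.e. α = 1 works. No larger α is possible: a(u,u) ≥ α||u||_{H^1}² means (1−α)∫(u')² ≥ (α−c)∫u², and for the modes u_n = sin(nπ(x−x₀)/L) (x₀ the left endpoint) one has ∫u_n²/∫(u_n')² = (L/(nπ))² → 0, so a(u_n,u_n)/||u_n||_{H^1}² → 1. Hence the optimal constant is α = 1.
Therefore α = 1.


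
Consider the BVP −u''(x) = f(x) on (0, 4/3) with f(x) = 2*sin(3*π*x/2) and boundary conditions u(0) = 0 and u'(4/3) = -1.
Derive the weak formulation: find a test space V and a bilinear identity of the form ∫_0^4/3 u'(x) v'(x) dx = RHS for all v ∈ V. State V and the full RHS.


V = {v ∈ H^1(0, 4/3) : v(0) = 0} (test functions vanish at x = 0 where u is specified); weak form: ∫_0^4/3 u'v' dx = ∫_0^4/3 (2*sin(3*π*x/2)) v dx − v(4/3) for all v ∈ V.

Multiply both sides by a test function v and integrate from 0 to 4/3:
  ∫_0^4/3 −u''(x) v(x) dx = ∫_0^4/3 f(x) v(x) dx.
Integrate the LHS by parts once:
  ∫_0^4/3 −u'' v dx = −[u'(x) v(x)]_0^4/3 + ∫_0^4/3 u'(x) v'(x) dx.
Thus ∫_0^4/3 u'(x) v'(x) dx = ∫_0^4/3 f(x) v(x) dx + [u'(x) v(x)]_0^4/3.
Choose V so that boundary terms are either known or forced to vanish.
Mixed BC: u(0) = 0 (Dirichlet) and u'(4/3) = -1 (Neumann). Define V = {v ∈ H^1(0, 4/3) : v(0) = 0}. Then [u' v]_0^4/3 = u'(4/3)·v(4/3) − u'(0)·0 = − v(4/3).
Weak formulation: find u (satisfying any essential BC) such that ∫_0^4/3 u'(x) v'(x) dx = ∫_0^4/3 f v dx − v(4/3) for all v ∈ V (Dirichlet at 0 absorbed into V; Neumann datum at x = 4/3 contributes the boundary term).
Substituting f(x) = 2*sin(3*π*x/2), the right-hand side is ∫_0^4/3 (2*sin(3*π*x/2)) v dx − v(4/3).


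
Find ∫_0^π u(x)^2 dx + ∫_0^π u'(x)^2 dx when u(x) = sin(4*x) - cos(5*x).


||u||_{H^1(0,π)}^2 = 416/9 + 43*π/2

u'(x) = 5*sin(5*x) + 4*cos(4*x).
Expand u² and (u')² and integrate term by term on (0, π), using: for integers n ≥ 1, ∫_0^π sin²(nx) dx = ∫_0^π cos²(nx) dx = π/2; for n ≠ n', ∫_0^π sin(nx)sin(n'x) dx = ∫_0^π cos(nx)cos(n'x) dx = 0; and by product-to-sum, ∫_0^π sin(nx)cos(n'x) dx = ½∫_0^π [sin((n+n')x) + sin((n−n')x)] dx, which is 0 when n+n' is even and 2n/(n²−n'²) when n+n' is odd (it need not vanish on (0, π)).
  u² squared terms: (-1)²·∫cos(5x)² dx = 1·π/2 = π/2;  (1)²·∫sin(4x)² dx = 1·π/2 = π/2.
  u² cross terms: 2·(-1)·(1)·∫cos(5x)·sin(4x) dx = -2·(-8/9) = 16/9.
  So ∫_0^π u² dx = π/2 + π/2 + 16/9 = 16/9 + π.
  (u')² squared terms: (4)²·∫cos(4x)² dx = 16·π/2 = 8*π;  (5)²·∫sin(5x)² dx = 25·π/2 = 25*π/2.
  (u')² cross terms: 2·(4)·(5)·∫cos(4x)·sin(5x) dx = 40·(10/9) = 400/9.
  So ∫_0^π (u')² dx = 8*π + 25*π/2 + 400/9 = 400/9 + 41*π/2.
||u||_{H^1}^2 = (16/9 + π) + (400/9 + 41*π/2) = 416/9 + 43*π/2.


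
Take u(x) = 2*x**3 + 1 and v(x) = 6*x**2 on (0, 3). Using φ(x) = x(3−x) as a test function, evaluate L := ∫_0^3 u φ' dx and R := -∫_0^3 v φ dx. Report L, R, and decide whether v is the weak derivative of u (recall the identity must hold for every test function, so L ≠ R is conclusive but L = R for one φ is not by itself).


LHS = -729/10, RHS = -729/10. Yes, v = u' weakly.

u(x) = 2*x**3 + 1, classical derivative u'(x) = 6*x**2.
φ(x) = x(3−x), so φ'(x) = 3 - 2*x.
Note φ(0) = φ(3) = 0, so the boundary term u·φ vanishes.
LHS = ∫_0^3 u(x) φ'(x) dx = ∫_0^3 (-4*x^4 + 6*x^3 - 2*x + 3) dx. Term by term:
  ∫_0^3 -4*x^4 dx = -972/5;  ∫_0^3 6*x^3 dx = 243/2;  ∫_0^3 -2*x dx = -9;
  ∫_0^3 3 dx = 9.
Sum: -972/5 + 243/2 − 9 + 9 = -729/10.
So LHS = -729/10.
∫_0^3 v(x) φ(x) dx = ∫_0^3 (-6*x^4 + 18*x^3) dx. Term by term:
  ∫_0^3 -6*x^4 dx = -1458/5;  ∫_0^3 18*x^3 dx = 729/2.
Sum: -1458/5 + 729/2 = 729/10.
So RHS = -∫_0^3 v(x) φ(x) dx = -729/10.
LHS = RHS, so the identity holds for this test φ.
Moreover u is smooth here and v(x) = u'(x) = 6*x**2 pointwise, so the identity holds for every test function. Hence v is the weak derivative of u.
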